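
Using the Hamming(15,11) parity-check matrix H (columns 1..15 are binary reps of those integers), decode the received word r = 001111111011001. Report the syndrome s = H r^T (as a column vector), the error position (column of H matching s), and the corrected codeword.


s = (1, 0, 1, 0)^T, error position = 10, corrected codeword c = 001111111111001

Compute s = H r^T mod 2 one row at a time:
  s_1 = 1 + 1 + 0 + 1 + 1 + 0 + 0 + 1 = 5 ≡ 1 (mod 2).
  s_2 = 1 + 1 + 1 + 1 + 1 + 0 + 0 + 1 = 6 ≡ 0 (mod 2).
  s_3 = 0 + 1 + 1 + 1 + 0 + 1 + 0 + 1 = 5 ≡ 1 (mod 2).
  s_4 = 0 + 1 + 1 + 1 + 1 + 1 + 0 + 1 = 6 ≡ 0 (mod 2).
s = (1, 0, 1, 0)^T — this equals column 10 of H (binary 1010), so error is at position 10.
Correct: flip bit 10 of r = 001111111011001 to get c = 001111111111001.


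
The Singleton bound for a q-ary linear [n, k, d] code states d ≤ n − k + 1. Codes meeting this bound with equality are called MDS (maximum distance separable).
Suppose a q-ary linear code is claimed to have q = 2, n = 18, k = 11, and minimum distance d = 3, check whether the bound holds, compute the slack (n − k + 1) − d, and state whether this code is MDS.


Singleton RHS = n − k + 1 = 8, slack = 5, bound satisfied, not MDS.

Singleton bound: d ≤ n − k + 1.
Here n = 18, k = 11, so n − k + 1 = 8.
Given d = 3, check d ≤ 8: YES.
Slack = (n − k + 1) − d = 5.
The code is NOT MDS (slack = 5 > 0).
Description: the claimed parameters are [18, 11, 3]_2; such a code would be non-MDS.


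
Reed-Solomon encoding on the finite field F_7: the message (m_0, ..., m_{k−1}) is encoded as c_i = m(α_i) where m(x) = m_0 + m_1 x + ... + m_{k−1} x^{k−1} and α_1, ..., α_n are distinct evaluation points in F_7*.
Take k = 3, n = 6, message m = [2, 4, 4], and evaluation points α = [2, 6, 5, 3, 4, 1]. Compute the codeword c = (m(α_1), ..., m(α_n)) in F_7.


c = [5, 2, 3, 1, 5, 3]

Message polynomial: m(x) = 2 + 4·x + 4·x^2 (mod 7).
For each evaluation point α_i, compute m(α_i) mod 7:
  α_1 = 2: Horner steps 4 → 5 → 5, so m(2) = 5.
  α_2 = 6: Horner steps 4 → 0 → 2, so m(6) = 2.
  α_3 = 5: Horner steps 4 → 3 → 3, so m(5) = 3.
  α_4 = 3: Horner steps 4 → 2 → 1, so m(3) = 1.
  α_5 = 4: Horner steps 4 → 6 → 5, so m(4) = 5.
  α_6 = 1: Horner steps 4 → 1 → 3, so m(1) = 3.
Codeword c = [5, 2, 3, 1, 5, 3] ∈ F_7^6.


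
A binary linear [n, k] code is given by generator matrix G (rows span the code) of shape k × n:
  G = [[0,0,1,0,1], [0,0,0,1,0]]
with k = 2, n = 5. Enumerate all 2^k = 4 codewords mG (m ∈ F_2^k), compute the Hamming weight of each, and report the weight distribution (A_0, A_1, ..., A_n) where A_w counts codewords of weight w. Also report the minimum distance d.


Weight distribution: A_0 = 1, A_1 = 1, A_2 = 1, A_3 = 1. Minimum distance d = 1.

Enumerate all 2^2 = 4 messages m ∈ F_2^2.
For each, compute codeword c = mG in F_2^5, then tally its weight.
  m = 00 → c = 00000, weight = 0.
  m = 10 → c = 00101, weight = 2.
  m = 01 → c = 00010, weight = 1.
  m = 11 → c = 00111, weight = 3.
Tally weights:
  weight 0: 1 codewords.
  weight 1: 1 codewords.
  weight 2: 1 codewords.
  weight 3: 1 codewords.
Minimum distance d = smallest w > 0 with A_w > 0 = 1.
Sanity: Σ A_w = 4 = 2^2 = 4 ✓.


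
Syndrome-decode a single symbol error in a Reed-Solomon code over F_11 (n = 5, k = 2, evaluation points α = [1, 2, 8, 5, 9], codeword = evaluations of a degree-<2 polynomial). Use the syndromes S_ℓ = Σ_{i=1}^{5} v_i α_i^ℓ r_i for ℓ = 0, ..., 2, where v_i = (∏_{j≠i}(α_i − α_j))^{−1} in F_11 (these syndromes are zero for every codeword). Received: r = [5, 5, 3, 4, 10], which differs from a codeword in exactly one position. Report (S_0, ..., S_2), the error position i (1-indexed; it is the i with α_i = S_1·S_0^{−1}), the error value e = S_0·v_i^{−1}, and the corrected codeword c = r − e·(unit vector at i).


S = (10, 10, 10), error at position 1, error magnitude e = 7, c = [9, 5, 3, 4, 10].

Step 1: column multipliers v_i = (∏_{j≠i}(α_i − α_j))^{−1} mod 11.
  i = 1 (α = 1): (1−2)(1−8)(1−5)(1−9) = (−1)·(−7)·(−4)·(−8) = 224 ≡ 4, so v_1 = 4^{−1} = 3 (mod 11).
  i = 2 (α = 2): (2−1)(2−8)(2−5)(2−9) = 1·(−6)·(−3)·(−7) = −126 ≡ 6, so v_2 = 6^{−1} = 2 (mod 11).
  i = 3 (α = 8): (8−1)(8−2)(8−5)(8−9) = 7·6·3·(−1) = −126 ≡ 6, so v_3 = 6^{−1} = 2 (mod 11).
  i = 4 (α = 5): (5−1)(5−2)(5−8)(5−9) = 4·3·(−3)·(−4) = 144 ≡ 1, so v_4 = 1^{−1} = 1 (mod 11).
  i = 5 (α = 9): (9−1)(9−2)(9−8)(9−5) = 8·7·1·4 = 224 ≡ 4, so v_5 = 4^{−1} = 3 (mod 11).
  v = [3, 2, 2, 1, 3].
Step 2: syndromes of r = [5, 5, 3, 4, 10] (all sums mod 11).
  S_0 = Σ v_i r_i = 3·5 + 2·5 + 2·3 + 1·4 + 3·10 = 65 ≡ 10.
  S_1 = Σ v_i α_i r_i = 3·1·5 + 2·2·5 + 2·8·3 + 1·5·4 + 3·9·10 = 373 ≡ 10.
  α_i^2 mod 11 = [1, 4, 9, 3, 4].
  S_2 = Σ v_i α_i^2 r_i = 3·1·5 + 2·4·5 + 2·9·3 + 1·3·4 + 3·4·10 = 241 ≡ 10.
  S = (10, 10, 10) ≠ 0, so r is not a codeword (an error is present).
Step 3: locate the error. For a single error e at position i, S_ℓ = v_i·e·α_i^ℓ, so α_err = S_1/S_0.
  S_0^{−1} = 10^{−1} = 10 (mod 11), so α_err = 10·10 = 100 ≡ 1 = α_1. Error position i = 1.
  Consistency check: S_2/S_1 = 10·10 = 100 ≡ 1 = α_err ✓ (single-error assumption holds).
Step 4: error magnitude e = S_0/v_1 = S_0·∏_{j≠1}(α_1 − α_j) = 10·4 = 40 ≡ 7 (mod 11).
Step 5: correct position 1: c_1 = r_1 − e = 5 − 7 ≡ 9 (mod 11). Hence c = [9, 5, 3, 4, 10].
  Check: interpolating c through the α_i gives m(x) = 2 + 7·x (degree < 2) with m(α_i) = c_i for every i, so c is indeed a codeword.


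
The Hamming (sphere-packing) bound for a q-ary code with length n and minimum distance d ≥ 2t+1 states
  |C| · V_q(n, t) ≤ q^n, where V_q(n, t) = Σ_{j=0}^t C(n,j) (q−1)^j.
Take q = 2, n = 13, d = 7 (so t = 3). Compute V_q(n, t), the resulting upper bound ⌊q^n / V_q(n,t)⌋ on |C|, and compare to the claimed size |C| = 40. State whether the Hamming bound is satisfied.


V_q(n, t) = 378, q^n = 8192, Hamming bound = 21, |C| = 40 > bound (violated).

Step 1: Compute V_q(n, t) = Σ_{j=0}^3 C(n, j) (q−1)^j.
  j = 0: C(13,0)·(1)^0 = 1·1 = 1.
  j = 1: C(13,1)·(1)^1 = 13·1 = 13.
  j = 2: C(13,2)·(1)^2 = 78·1 = 78.
  j = 3: C(13,3)·(1)^3 = 286·1 = 286.
  V_q(n, t) = 1 + 13 + 78 + 286 = 378.
Step 2: q^n = 2^13 = 8192.
Step 3: Hamming bound ⌊q^n / V_q(n,t)⌋ = ⌊8192/378⌋ = 21.
Step 4: Compare |C| = 40 to 21: violated.
The claimed |C| lies above the Hamming bound, so no 2-ary code of length 13 with d ≥ 7 can have 40 codewords.


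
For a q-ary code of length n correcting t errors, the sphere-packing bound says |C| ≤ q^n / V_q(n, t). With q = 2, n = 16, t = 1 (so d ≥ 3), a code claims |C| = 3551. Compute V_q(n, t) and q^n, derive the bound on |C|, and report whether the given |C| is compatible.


V_q(n, t) = 17, q^n = 65536, Hamming bound = 3855, |C| = 3551 ≤ bound (satisfied).

Step 1: Compute V_q(n, t) = Σ_{j=0}^1 C(n, j) (q−1)^j.
  j = 0: C(16,0)·(1)^0 = 1·1 = 1.
  j = 1: C(16,1)·(1)^1 = 16·1 = 16.
  V_q(n, t) = 1 + 16 = 17.
Step 2: q^n = 2^16 = 65536.
Step 3: Hamming bound ⌊q^n / V_q(n,t)⌋ = ⌊65536/17⌋ = 3855.
Step 4: Compare |C| = 3551 to 3855: satisfied.
The claimed |C| lies below the Hamming bound.


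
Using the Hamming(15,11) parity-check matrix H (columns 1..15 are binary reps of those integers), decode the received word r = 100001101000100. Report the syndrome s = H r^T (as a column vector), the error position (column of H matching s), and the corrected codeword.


s = (0, 1, 0, 0)^T, error position = 4, corrected codeword c = 100101101000100

Compute s = H r^T mod 2 one row at a time:
  s_1 = 0 + 1 + 0 + 0 + 0 + 1 + 0 + 0 = 2 ≡ 0 (mod 2).
  s_2 = 0 + 0 + 1 + 1 + 0 + 1 + 0 + 0 = 3 ≡ 1 (mod 2).
  s_3 = 0 + 0 + 1 + 1 + 0 + 0 + 0 + 0 = 2 ≡ 0 (mod 2).
  s_4 = 1 + 0 + 0 + 1 + 1 + 0 + 1 + 0 = 4 ≡ 0 (mod 2).
s = (0, 1, 0, 0)^T — this equals column 4 of H (binary 0100), so error is at position 4.
Correct: flip bit 4 of r = 100001101000100 to get c = 100101101000100.


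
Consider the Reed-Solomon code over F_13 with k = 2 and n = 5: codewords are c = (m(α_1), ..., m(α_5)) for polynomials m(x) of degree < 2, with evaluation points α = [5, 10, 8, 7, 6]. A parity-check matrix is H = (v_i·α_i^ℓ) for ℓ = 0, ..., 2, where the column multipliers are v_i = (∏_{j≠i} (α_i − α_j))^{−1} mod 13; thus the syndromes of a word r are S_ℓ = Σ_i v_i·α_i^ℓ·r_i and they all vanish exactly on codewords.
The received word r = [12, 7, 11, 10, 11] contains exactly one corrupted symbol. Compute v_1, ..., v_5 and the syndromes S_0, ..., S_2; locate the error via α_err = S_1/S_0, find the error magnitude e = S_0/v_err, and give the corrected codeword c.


S = (2, 3, 11), error at position 3, error magnitude e = 2, c = [12, 7, 9, 10, 11].

Step 1: column multipliers v_i = (∏_{j≠i}(α_i − α_j))^{−1} mod 13.
  i = 1 (α = 5): (5−10)(5−8)(5−7)(5−6) = (−5)·(−3)·(−2)·(−1) = 30 ≡ 4, so v_1 = 4^{−1} = 10 (mod 13).
  i = 2 (α = 10): (10−5)(10−8)(10−7)(10−6) = 5·2·3·4 = 120 ≡ 3, so v_2 = 3^{−1} = 9 (mod 13).
  i = 3 (α = 8): (8−5)(8−10)(8−7)(8−6) = 3·(−2)·1·2 = −12 ≡ 1, so v_3 = 1^{−1} = 1 (mod 13).
  i = 4 (α = 7): (7−5)(7−10)(7−8)(7−6) = 2·(−3)·(−1)·1 = 6 ≡ 6, so v_4 = 6^{−1} = 11 (mod 13).
  i = 5 (α = 6): (6−5)(6−10)(6−8)(6−7) = 1·(−4)·(−2)·(−1) = −8 ≡ 5, so v_5 = 5^{−1} = 8 (mod 13).
  v = [10, 9, 1, 11, 8].
Step 2: syndromes of r = [12, 7, 11, 10, 11] (all sums mod 13).
  S_0 = Σ v_i r_i = 10·12 + 9·7 + 1·11 + 11·10 + 8·11 = 392 ≡ 2.
  S_1 = Σ v_i α_i r_i = 10·5·12 + 9·10·7 + 1·8·11 + 11·7·10 + 8·6·11 = 2616 ≡ 3.
  α_i^2 mod 13 = [12, 9, 12, 10, 10].
  S_2 = Σ v_i α_i^2 r_i = 10·12·12 + 9·9·7 + 1·12·11 + 11·10·10 + 8·10·11 = 4119 ≡ 11.
  S = (2, 3, 11) ≠ 0, so r is not a codeword (an error is present).
Step 3: locate the error. For a single error e at position i, S_ℓ = v_i·e·α_i^ℓ, so α_err = S_1/S_0.
  S_0^{−1} = 2^{−1} = 7 (mod 13), so α_err = 3·7 = 21 ≡ 8 = α_3. Error position i = 3.
  Consistency check: S_2/S_1 = 11·9 = 99 ≡ 8 = α_err ✓ (single-error assumption holds).
Step 4: error magnitude e = S_0/v_3 = S_0·∏_{j≠3}(α_3 − α_j) = 2·1 = 2 ≡ 2 (mod 13).
Step 5: correct position 3: c_3 = r_3 − e = 11 − 2 ≡ 9 (mod 13). Hence c = [12, 7, 9, 10, 11].
  Check: interpolating c through the α_i gives m(x) = 4 + 12·x (degree < 2) with m(α_i) = c_i for every i, so c is indeed a codeword.


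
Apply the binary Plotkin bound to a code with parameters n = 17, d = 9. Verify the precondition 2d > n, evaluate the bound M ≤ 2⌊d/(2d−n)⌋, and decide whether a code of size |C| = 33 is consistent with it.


Plotkin bound M ≤ 18; given |C| = 33 > bound (violated).

Check applicability: 2d = 18, n = 17.
2d − n = 1 > 0, so Plotkin applies.
Compute d/(2d−n) = 9/1 ≈ 9.0000.
⌊d/(2d−n)⌋ = 9.
Plotkin bound: M ≤ 2·9 = 18.
Given |C| = 33, check: VIOLATED.
This |C| is above the Plotkin bound, so no binary code with n = 17, d = 9 and 33 codewords exists.


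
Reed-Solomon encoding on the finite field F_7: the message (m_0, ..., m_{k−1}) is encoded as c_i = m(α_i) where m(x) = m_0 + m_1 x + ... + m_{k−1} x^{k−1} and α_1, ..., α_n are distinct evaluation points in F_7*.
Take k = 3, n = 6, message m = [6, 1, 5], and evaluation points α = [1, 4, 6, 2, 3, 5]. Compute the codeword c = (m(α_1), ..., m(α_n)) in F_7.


c = [5, 6, 3, 0, 5, 3]

Message polynomial: m(x) = 6 + 1·x + 5·x^2 (mod 7).
For each evaluation point α_i, compute m(α_i) mod 7:
  α_1 = 1: Horner steps 5 → 6 → 5, so m(1) = 5.
  α_2 = 4: Horner steps 5 → 0 → 6, so m(4) = 6.
  α_3 = 6: Horner steps 5 → 3 → 3, so m(6) = 3.
  α_4 = 2: Horner steps 5 → 4 → 0, so m(2) = 0.
  α_5 = 3: Horner steps 5 → 2 → 5, so m(3) = 5.
  α_6 = 5: Horner steps 5 → 5 → 3, so m(5) = 3.
Codeword c = [5, 6, 3, 0, 5, 3] ∈ F_7^6.


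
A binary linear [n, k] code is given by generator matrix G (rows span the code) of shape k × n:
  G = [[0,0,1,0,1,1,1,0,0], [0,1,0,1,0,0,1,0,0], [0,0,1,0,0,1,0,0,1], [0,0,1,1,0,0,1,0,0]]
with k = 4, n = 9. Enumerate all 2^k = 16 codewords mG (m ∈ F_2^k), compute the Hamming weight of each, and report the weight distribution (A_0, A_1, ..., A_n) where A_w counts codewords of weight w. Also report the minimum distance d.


Weight distribution: A_0 = 1, A_2 = 1, A_3 = 6, A_4 = 5, A_5 = 2, A_6 = 1. Minimum distance d = 2.

Enumerate all 2^4 = 16 messages m ∈ F_2^4.
For each, compute codeword c = mG in F_2^9, then tally its weight.
  m = 0000 → c = 000000000, weight = 0.
  m = 1000 → c = 001011100, weight = 4.
  m = 0100 → c = 010100100, weight = 3.
  m = 1100 → c = 011111000, weight = 5.
  m = 0010 → c = 001001001, weight = 3.
  m = 1010 → c = 000010101, weight = 3.
  m = 0110 → c = 011101101, weight = 6.
  m = 1110 → c = 010110001, weight = 4.
  m = 0001 → c = 001100100, weight = 3.
  m = 1001 → c = 000111000, weight = 3.
  m = 0101 → c = 011000000, weight = 2.
  m = 1101 → c = 010011100, weight = 4.
  m = 0011 → c = 000101101, weight = 4.
  m = 1011 → c = 001110001, weight = 4.
  m = 0111 → c = 010001001, weight = 3.
  m = 1111 → c = 011010101, weight = 5.
Tally weights:
  weight 0: 1 codewords.
  weight 2: 1 codewords.
  weight 3: 6 codewords.
  weight 4: 5 codewords.
  weight 5: 2 codewords.
  weight 6: 1 codewords.
Minimum distance d = smallest w > 0 with A_w > 0 = 2.
Sanity: Σ A_w = 16 = 2^4 = 16 ✓.


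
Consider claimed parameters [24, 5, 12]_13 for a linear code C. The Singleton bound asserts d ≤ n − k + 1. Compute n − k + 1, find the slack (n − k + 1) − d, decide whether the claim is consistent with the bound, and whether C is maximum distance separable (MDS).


Singleton RHS = n − k + 1 = 20, slack = 8, bound satisfied, not MDS.

Singleton bound: d ≤ n − k + 1.
Here n = 24, k = 5, so n − k + 1 = 20.
Given d = 12, check d ≤ 20: YES.
Slack = (n − k + 1) − d = 8.
The code is NOT MDS (slack = 8 > 0).
Description: the claimed parameters are [24, 5, 12]_13; such a code would be non-MDS.


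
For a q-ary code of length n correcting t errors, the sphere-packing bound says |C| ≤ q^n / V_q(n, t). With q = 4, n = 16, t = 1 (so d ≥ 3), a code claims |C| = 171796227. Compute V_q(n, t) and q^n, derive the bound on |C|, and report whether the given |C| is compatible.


V_q(n, t) = 49, q^n = 4294967296, Hamming bound = 87652393, |C| = 171796227 > bound (violated).

Step 1: Compute V_q(n, t) = Σ_{j=0}^1 C(n, j) (q−1)^j.
  j = 0: C(16,0)·(3)^0 = 1·1 = 1.
  j = 1: C(16,1)·(3)^1 = 16·3 = 48.
  V_q(n, t) = 1 + 48 = 49.
Step 2: q^n = 4^16 = 4294967296.
Step 3: Hamming bound ⌊q^n / V_q(n,t)⌋ = ⌊4294967296/49⌋ = 87652393.
Step 4: Compare |C| = 171796227 to 87652393: violated.
The claimed |C| lies above the Hamming bound, so no 4-ary code of length 16 with d ≥ 3 can have 171796227 codewords.


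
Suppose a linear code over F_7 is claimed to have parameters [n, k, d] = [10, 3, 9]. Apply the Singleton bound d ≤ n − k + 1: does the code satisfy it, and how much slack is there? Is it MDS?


Singleton RHS = n − k + 1 = 8, slack = -1, bound violated (no such code; not MDS).

Singleton bound: d ≤ n − k + 1.
Here n = 10, k = 3, so n − k + 1 = 8.
Given d = 9, check d ≤ 8: NO.
Slack = (n − k + 1) − d = -1.
The slack is negative: d = 9 exceeds n − k + 1 = 8 by 1, so the Singleton bound is violated and no linear [10, 3, 9]_7 code can exist. In particular it is not MDS (MDS requires d = n − k + 1 exactly).
Description: the claimed parameters are [10, 3, 9]_7; such a code would be impossible (violates the Singleton bound).


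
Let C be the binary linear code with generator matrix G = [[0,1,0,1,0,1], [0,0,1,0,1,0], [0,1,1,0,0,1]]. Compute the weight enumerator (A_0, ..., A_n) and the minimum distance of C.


Weight distribution: A_0 = 1, A_2 = 3, A_3 = 3, A_5 = 1. Minimum distance d = 2.

Enumerate all 2^3 = 8 messages m ∈ F_2^3.
For each, compute codeword c = mG in F_2^6, then tally its weight.
  m = 000 → c = 000000, weight = 0.
  m = 100 → c = 010101, weight = 3.
  m = 010 → c = 001010, weight = 2.
  m = 110 → c = 011111, weight = 5.
  m = 001 → c = 011001, weight = 3.
  m = 101 → c = 001100, weight = 2.
  m = 011 → c = 010011, weight = 3.
  m = 111 → c = 000110, weight = 2.
Tally weights:
  weight 0: 1 codewords.
  weight 2: 3 codewords.
  weight 3: 3 codewords.
  weight 5: 1 codewords.
Minimum distance d = smallest w > 0 with A_w > 0 = 2.
Sanity: Σ A_w = 8 = 2^3 = 8 ✓.


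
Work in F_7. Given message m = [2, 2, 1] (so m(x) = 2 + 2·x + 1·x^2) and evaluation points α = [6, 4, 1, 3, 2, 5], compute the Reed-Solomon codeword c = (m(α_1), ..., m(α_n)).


c = [1, 5, 5, 3, 3, 2]

Message polynomial: m(x) = 2 + 2·x + 1·x^2 (mod 7).
For each evaluation point α_i, compute m(α_i) mod 7:
  α_1 = 6: Horner steps 1 → 1 → 1, so m(6) = 1.
  α_2 = 4: Horner steps 1 → 6 → 5, so m(4) = 5.
  α_3 = 1: Horner steps 1 → 3 → 5, so m(1) = 5.
  α_4 = 3: Horner steps 1 → 5 → 3, so m(3) = 3.
  α_5 = 2: Horner steps 1 → 4 → 3, so m(2) = 3.
  α_6 = 5: Horner steps 1 → 0 → 2, so m(5) = 2.
Codeword c = [1, 5, 5, 3, 3, 2] ∈ F_7^6.


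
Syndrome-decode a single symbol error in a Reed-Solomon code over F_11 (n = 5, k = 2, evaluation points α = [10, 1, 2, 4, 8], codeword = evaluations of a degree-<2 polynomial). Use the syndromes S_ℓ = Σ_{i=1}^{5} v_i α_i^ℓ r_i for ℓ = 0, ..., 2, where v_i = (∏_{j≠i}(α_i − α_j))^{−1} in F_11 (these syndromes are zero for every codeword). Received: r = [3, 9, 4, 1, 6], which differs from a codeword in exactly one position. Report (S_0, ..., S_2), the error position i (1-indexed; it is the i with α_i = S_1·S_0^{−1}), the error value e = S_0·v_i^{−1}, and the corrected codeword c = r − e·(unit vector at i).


S = (10, 10, 10), error at position 2, error magnitude e = 9, c = [3, 0, 4, 1, 6].

Step 1: column multipliers v_i = (∏_{j≠i}(α_i − α_j))^{−1} mod 11.
  i = 1 (α = 10): (10−1)(10−2)(10−4)(10−8) = 9·8·6·2 = 864 ≡ 6, so v_1 = 6^{−1} = 2 (mod 11).
  i = 2 (α = 1): (1−10)(1−2)(1−4)(1−8) = (−9)·(−1)·(−3)·(−7) = 189 ≡ 2, so v_2 = 2^{−1} = 6 (mod 11).
  i = 3 (α = 2): (2−10)(2−1)(2−4)(2−8) = (−8)·1·(−2)·(−6) = −96 ≡ 3, so v_3 = 3^{−1} = 4 (mod 11).
  i = 4 (α = 4): (4−10)(4−1)(4−2)(4−8) = (−6)·3·2·(−4) = 144 ≡ 1, so v_4 = 1^{−1} = 1 (mod 11).
  i = 5 (α = 8): (8−10)(8−1)(8−2)(8−4) = (−2)·7·6·4 = −336 ≡ 5, so v_5 = 5^{−1} = 9 (mod 11).
  v = [2, 6, 4, 1, 9].
Step 2: syndromes of r = [3, 9, 4, 1, 6] (all sums mod 11).
  S_0 = Σ v_i r_i = 2·3 + 6·9 + 4·4 + 1·1 + 9·6 = 131 ≡ 10.
  S_1 = Σ v_i α_i r_i = 2·10·3 + 6·1·9 + 4·2·4 + 1·4·1 + 9·8·6 = 582 ≡ 10.
  α_i^2 mod 11 = [1, 1, 4, 5, 9].
  S_2 = Σ v_i α_i^2 r_i = 2·1·3 + 6·1·9 + 4·4·4 + 1·5·1 + 9·9·6 = 615 ≡ 10.
  S = (10, 10, 10) ≠ 0, so r is not a codeword (an error is present).
Step 3: locate the error. For a single error e at position i, S_ℓ = v_i·e·α_i^ℓ, so α_err = S_1/S_0.
  S_0^{−1} = 10^{−1} = 10 (mod 11), so α_err = 10·10 = 100 ≡ 1 = α_2. Error position i = 2.
  Consistency check: S_2/S_1 = 10·10 = 100 ≡ 1 = α_err ✓ (single-error assumption holds).
Step 4: error magnitude e = S_0/v_2 = S_0·∏_{j≠2}(α_2 − α_j) = 10·2 = 20 ≡ 9 (mod 11).
Step 5: correct position 2: c_2 = r_2 − e = 9 − 9 ≡ 0 (mod 11). Hence c = [3, 0, 4, 1, 6].
  Check: interpolating c through the α_i gives m(x) = 7 + 4·x (degree < 2) with m(α_i) = c_i for every i, so c is indeed a codeword.


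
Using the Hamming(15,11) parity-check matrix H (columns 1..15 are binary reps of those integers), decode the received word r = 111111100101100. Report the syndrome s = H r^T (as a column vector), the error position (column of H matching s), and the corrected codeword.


s = (1, 0, 1, 1)^T, error position = 11, corrected codeword c = 111111100111100

Compute s = H r^T mod 2 one row at a time:
  s_1 = 0 + 0 + 1 + 0 + 1 + 1 + 0 + 0 = 3 ≡ 1 (mod 2).
  s_2 = 1 + 1 + 1 + 1 + 1 + 1 + 0 + 0 = 6 ≡ 0 (mod 2).
  s_3 = 1 + 1 + 1 + 1 + 1 + 0 + 0 + 0 = 5 ≡ 1 (mod 2).
  s_4 = 1 + 1 + 1 + 1 + 0 + 0 + 1 + 0 = 5 ≡ 1 (mod 2).
s = (1, 0, 1, 1)^T — this equals column 11 of H (binary 1011), so error is at position 11.
Correct: flip bit 11 of r = 111111100101100 to get c = 111111100111100.


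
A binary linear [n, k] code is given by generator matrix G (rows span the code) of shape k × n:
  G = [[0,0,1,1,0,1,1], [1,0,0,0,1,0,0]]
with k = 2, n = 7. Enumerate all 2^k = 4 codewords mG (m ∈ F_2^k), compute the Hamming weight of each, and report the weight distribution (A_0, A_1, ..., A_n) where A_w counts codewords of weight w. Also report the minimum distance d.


Weight distribution: A_0 = 1, A_2 = 1, A_4 = 1, A_6 = 1. Minimum distance d = 2.

Enumerate all 2^2 = 4 messages m ∈ F_2^2.
For each, compute codeword c = mG in F_2^7, then tally its weight.
  m = 00 → c = 0000000, weight = 0.
  m = 10 → c = 0011011, weight = 4.
  m = 01 → c = 1000100, weight = 2.
  m = 11 → c = 1011111, weight = 6.
Tally weights:
  weight 0: 1 codewords.
  weight 2: 1 codewords.
  weight 4: 1 codewords.
  weight 6: 1 codewords.
Minimum distance d = smallest w > 0 with A_w > 0 = 2.
Sanity: Σ A_w = 4 = 2^2 = 4 ✓.


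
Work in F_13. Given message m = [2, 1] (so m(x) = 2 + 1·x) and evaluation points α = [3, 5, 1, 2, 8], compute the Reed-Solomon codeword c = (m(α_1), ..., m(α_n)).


c = [5, 7, 3, 4, 10]

Message polynomial: m(x) = 2 + 1·x (mod 13).
For each evaluation point α_i, compute m(α_i) mod 13:
  α_1 = 3: Horner steps 1 → 5, so m(3) = 5.
  α_2 = 5: Horner steps 1 → 7, so m(5) = 7.
  α_3 = 1: Horner steps 1 → 3, so m(1) = 3.
  α_4 = 2: Horner steps 1 → 4, so m(2) = 4.
  α_5 = 8: Horner steps 1 → 10, so m(8) = 10.
Codeword c = [5, 7, 3, 4, 10] ∈ F_13^5.


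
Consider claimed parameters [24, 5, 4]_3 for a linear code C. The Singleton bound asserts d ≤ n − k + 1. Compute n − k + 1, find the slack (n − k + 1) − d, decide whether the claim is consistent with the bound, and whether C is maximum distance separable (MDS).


Singleton RHS = n − k + 1 = 20, slack = 16, bound satisfied, not MDS.

Singleton bound: d ≤ n − k + 1.
Here n = 24, k = 5, so n − k + 1 = 20.
Given d = 4, check d ≤ 20: YES.
Slack = (n − k + 1) − d = 16.
The code is NOT MDS (slack = 16 > 0).
Description: the claimed parameters are [24, 5, 4]_3; such a code would be non-MDS.


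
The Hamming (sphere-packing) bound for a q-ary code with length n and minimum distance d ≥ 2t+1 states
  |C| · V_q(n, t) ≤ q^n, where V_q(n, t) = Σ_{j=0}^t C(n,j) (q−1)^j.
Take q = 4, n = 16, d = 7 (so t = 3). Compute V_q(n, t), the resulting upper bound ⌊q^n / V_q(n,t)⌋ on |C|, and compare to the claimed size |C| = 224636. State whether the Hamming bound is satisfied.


V_q(n, t) = 16249, q^n = 4294967296, Hamming bound = 264321, |C| = 224636 ≤ bound (satisfied).

Step 1: Compute V_q(n, t) = Σ_{j=0}^3 C(n, j) (q−1)^j.
  j = 0: C(16,0)·(3)^0 = 1·1 = 1.
  j = 1: C(16,1)·(3)^1 = 16·3 = 48.
  j = 2: C(16,2)·(3)^2 = 120·9 = 1080.
  j = 3: C(16,3)·(3)^3 = 560·27 = 15120.
  V_q(n, t) = 1 + 48 + 1080 + 15120 = 16249.
Step 2: q^n = 4^16 = 4294967296.
Step 3: Hamming bound ⌊q^n / V_q(n,t)⌋ = ⌊4294967296/16249⌋ = 264321.
Step 4: Compare |C| = 224636 to 264321: satisfied.
The claimed |C| lies below the Hamming bound.


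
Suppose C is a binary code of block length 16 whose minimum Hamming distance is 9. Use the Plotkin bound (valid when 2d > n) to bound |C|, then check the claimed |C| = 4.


Plotkin bound M ≤ 8; given |C| = 4 ≤ bound (satisfied).

Check applicability: 2d = 18, n = 16.
2d − n = 2 > 0, so Plotkin applies.
Compute d/(2d−n) = 9/2 ≈ 4.5000.
⌊d/(2d−n)⌋ = 4.
Plotkin bound: M ≤ 2·4 = 8.
Given |C| = 4, check: satisfied.
This |C| is below the Plotkin bound.


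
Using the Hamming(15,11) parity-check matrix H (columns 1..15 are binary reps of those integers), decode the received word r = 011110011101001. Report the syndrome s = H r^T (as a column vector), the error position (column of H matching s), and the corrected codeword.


s = (1, 0, 0, 0)^T, error position = 8, corrected codeword c = 011110001101001

Compute s = H r^T mod 2 one row at a time:
  s_1 = 1 + 1 + 1 + 0 + 1 + 0 + 0 + 1 = 5 ≡ 1 (mod 2).
  s_2 = 1 + 1 + 0 + 0 + 1 + 0 + 0 + 1 = 4 ≡ 0 (mod 2).
  s_3 = 1 + 1 + 0 + 0 + 1 + 0 + 0 + 1 = 4 ≡ 0 (mod 2).
  s_4 = 0 + 1 + 1 + 0 + 1 + 0 + 0 + 1 = 4 ≡ 0 (mod 2).
s = (1, 0, 0, 0)^T — this equals column 8 of H (binary 1000), so error is at position 8.
Correct: flip bit 8 of r = 011110011101001 to get c = 011110001101001.


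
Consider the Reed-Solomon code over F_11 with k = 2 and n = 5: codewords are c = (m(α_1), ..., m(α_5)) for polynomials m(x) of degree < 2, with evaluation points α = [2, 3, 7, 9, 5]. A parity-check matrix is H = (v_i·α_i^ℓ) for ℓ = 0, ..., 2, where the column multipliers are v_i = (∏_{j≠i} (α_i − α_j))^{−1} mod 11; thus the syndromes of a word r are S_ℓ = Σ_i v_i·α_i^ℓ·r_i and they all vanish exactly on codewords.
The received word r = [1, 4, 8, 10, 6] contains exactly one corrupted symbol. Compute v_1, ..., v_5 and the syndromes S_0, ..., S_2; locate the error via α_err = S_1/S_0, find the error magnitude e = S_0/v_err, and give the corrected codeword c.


S = (7, 3, 6), error at position 1, error magnitude e = 9, c = [3, 4, 8, 10, 6].

Step 1: column multipliers v_i = (∏_{j≠i}(α_i − α_j))^{−1} mod 11.
  i = 1 (α = 2): (2−3)(2−7)(2−9)(2−5) = (−1)·(−5)·(−7)·(−3) = 105 ≡ 6, so v_1 = 6^{−1} = 2 (mod 11).
  i = 2 (α = 3): (3−2)(3−7)(3−9)(3−5) = 1·(−4)·(−6)·(−2) = −48 ≡ 7, so v_2 = 7^{−1} = 8 (mod 11).
  i = 3 (α = 7): (7−2)(7−3)(7−9)(7−5) = 5·4·(−2)·2 = −80 ≡ 8, so v_3 = 8^{−1} = 7 (mod 11).
  i = 4 (α = 9): (9−2)(9−3)(9−7)(9−5) = 7·6·2·4 = 336 ≡ 6, so v_4 = 6^{−1} = 2 (mod 11).
  i = 5 (α = 5): (5−2)(5−3)(5−7)(5−9) = 3·2·(−2)·(−4) = 48 ≡ 4, so v_5 = 4^{−1} = 3 (mod 11).
  v = [2, 8, 7, 2, 3].
Step 2: syndromes of r = [1, 4, 8, 10, 6] (all sums mod 11).
  S_0 = Σ v_i r_i = 2·1 + 8·4 + 7·8 + 2·10 + 3·6 = 128 ≡ 7.
  S_1 = Σ v_i α_i r_i = 2·2·1 + 8·3·4 + 7·7·8 + 2·9·10 + 3·5·6 = 762 ≡ 3.
  α_i^2 mod 11 = [4, 9, 5, 4, 3].
  S_2 = Σ v_i α_i^2 r_i = 2·4·1 + 8·9·4 + 7·5·8 + 2·4·10 + 3·3·6 = 710 ≡ 6.
  S = (7, 3, 6) ≠ 0, so r is not a codeword (an error is present).
Step 3: locate the error. For a single error e at position i, S_ℓ = v_i·e·α_i^ℓ, so α_err = S_1/S_0.
  S_0^{−1} = 7^{−1} = 8 (mod 11), so α_err = 3·8 = 24 ≡ 2 = α_1. Error position i = 1.
  Consistency check: S_2/S_1 = 6·4 = 24 ≡ 2 = α_err ✓ (single-error assumption holds).
Step 4: error magnitude e = S_0/v_1 = S_0·∏_{j≠1}(α_1 − α_j) = 7·6 = 42 ≡ 9 (mod 11).
Step 5: correct position 1: c_1 = r_1 − e = 1 − 9 ≡ 3 (mod 11). Hence c = [3, 4, 8, 10, 6].
  Check: interpolating c through the α_i gives m(x) = 1 + 1·x (degree < 2) with m(α_i) = c_i for every i, so c is indeed a codeword.


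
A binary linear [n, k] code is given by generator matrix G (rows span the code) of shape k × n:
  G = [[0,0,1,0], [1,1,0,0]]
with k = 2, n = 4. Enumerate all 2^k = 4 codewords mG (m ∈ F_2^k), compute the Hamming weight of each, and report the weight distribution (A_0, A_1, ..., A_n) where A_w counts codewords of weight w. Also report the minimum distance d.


Weight distribution: A_0 = 1, A_1 = 1, A_2 = 1, A_3 = 1. Minimum distance d = 1.

Enumerate all 2^2 = 4 messages m ∈ F_2^2.
For each, compute codeword c = mG in F_2^4, then tally its weight.
  m = 00 → c = 0000, weight = 0.
  m = 10 → c = 0010, weight = 1.
  m = 01 → c = 1100, weight = 2.
  m = 11 → c = 1110, weight = 3.
Tally weights:
  weight 0: 1 codewords.
  weight 1: 1 codewords.
  weight 2: 1 codewords.
  weight 3: 1 codewords.
Minimum distance d = smallest w > 0 with A_w > 0 = 1.
Sanity: Σ A_w = 4 = 2^2 = 4 ✓.


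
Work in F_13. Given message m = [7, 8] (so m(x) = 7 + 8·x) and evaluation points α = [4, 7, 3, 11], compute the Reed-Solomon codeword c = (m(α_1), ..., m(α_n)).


c = [0, 11, 5, 4]

Message polynomial: m(x) = 7 + 8·x (mod 13).
For each evaluation point α_i, compute m(α_i) mod 13:
  α_1 = 4: Horner steps 8 → 0, so m(4) = 0.
  α_2 = 7: Horner steps 8 → 11, so m(7) = 11.
  α_3 = 3: Horner steps 8 → 5, so m(3) = 5.
  α_4 = 11: Horner steps 8 → 4, so m(11) = 4.
Codeword c = [0, 11, 5, 4] ∈ F_13^4.


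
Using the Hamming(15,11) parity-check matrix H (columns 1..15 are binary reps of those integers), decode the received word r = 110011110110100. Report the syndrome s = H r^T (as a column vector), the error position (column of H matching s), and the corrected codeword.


s = (0, 0, 1, 1)^T, error position = 3, corrected codeword c = 111011110110100

Compute s = H r^T mod 2 one row at a time:
  s_1 = 1 + 0 + 1 + 1 + 0 + 1 + 0 + 0 = 4 ≡ 0 (mod 2).
  s_2 = 0 + 1 + 1 + 1 + 0 + 1 + 0 + 0 = 4 ≡ 0 (mod 2).
  s_3 = 1 + 0 + 1 + 1 + 1 + 1 + 0 + 0 = 5 ≡ 1 (mod 2).
  s_4 = 1 + 0 + 1 + 1 + 0 + 1 + 1 + 0 = 5 ≡ 1 (mod 2).
s = (0, 0, 1, 1)^T — this equals column 3 of H (binary 0011), so error is at position 3.
Correct: flip bit 3 of r = 110011110110100 to get c = 111011110110100.


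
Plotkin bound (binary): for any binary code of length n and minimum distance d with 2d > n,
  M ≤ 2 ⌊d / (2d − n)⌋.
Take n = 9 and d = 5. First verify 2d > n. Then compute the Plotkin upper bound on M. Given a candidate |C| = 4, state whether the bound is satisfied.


Plotkin bound M ≤ 10; given |C| = 4 ≤ bound (satisfied).

Check applicability: 2d = 10, n = 9.
2d − n = 1 > 0, so Plotkin applies.
Compute d/(2d−n) = 5/1 ≈ 5.0000.
⌊d/(2d−n)⌋ = 5.
Plotkin bound: M ≤ 2·5 = 10.
Given |C| = 4, check: satisfied.
This |C| is below the Plotkin bound.


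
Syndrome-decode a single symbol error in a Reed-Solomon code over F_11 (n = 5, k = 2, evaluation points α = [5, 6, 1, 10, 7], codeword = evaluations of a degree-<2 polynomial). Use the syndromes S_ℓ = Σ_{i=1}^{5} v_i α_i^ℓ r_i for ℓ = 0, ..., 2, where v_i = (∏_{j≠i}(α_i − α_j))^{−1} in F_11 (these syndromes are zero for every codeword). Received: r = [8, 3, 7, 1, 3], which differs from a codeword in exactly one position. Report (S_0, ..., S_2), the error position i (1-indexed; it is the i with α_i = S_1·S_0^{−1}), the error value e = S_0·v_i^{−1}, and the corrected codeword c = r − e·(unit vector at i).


S = (4, 2, 1), error at position 2, error magnitude e = 3, c = [8, 0, 7, 1, 3].

Step 1: column multipliers v_i = (∏_{j≠i}(α_i − α_j))^{−1} mod 11.
  i = 1 (α = 5): (5−6)(5−1)(5−10)(5−7) = (−1)·4·(−5)·(−2) = −40 ≡ 4, so v_1 = 4^{−1} = 3 (mod 11).
  i = 2 (α = 6): (6−5)(6−1)(6−10)(6−7) = 1·5·(−4)·(−1) = 20 ≡ 9, so v_2 = 9^{−1} = 5 (mod 11).
  i = 3 (α = 1): (1−5)(1−6)(1−10)(1−7) = (−4)·(−5)·(−9)·(−6) = 1080 ≡ 2, so v_3 = 2^{−1} = 6 (mod 11).
  i = 4 (α = 10): (10−5)(10−6)(10−1)(10−7) = 5·4·9·3 = 540 ≡ 1, so v_4 = 1^{−1} = 1 (mod 11).
  i = 5 (α = 7): (7−5)(7−6)(7−1)(7−10) = 2·1·6·(−3) = −36 ≡ 8, so v_5 = 8^{−1} = 7 (mod 11).
  v = [3, 5, 6, 1, 7].
Step 2: syndromes of r = [8, 3, 7, 1, 3] (all sums mod 11).
  S_0 = Σ v_i r_i = 3·8 + 5·3 + 6·7 + 1·1 + 7·3 = 103 ≡ 4.
  S_1 = Σ v_i α_i r_i = 3·5·8 + 5·6·3 + 6·1·7 + 1·10·1 + 7·7·3 = 409 ≡ 2.
  α_i^2 mod 11 = [3, 3, 1, 1, 5].
  S_2 = Σ v_i α_i^2 r_i = 3·3·8 + 5·3·3 + 6·1·7 + 1·1·1 + 7·5·3 = 265 ≡ 1.
  S = (4, 2, 1) ≠ 0, so r is not a codeword (an error is present).
Step 3: locate the error. For a single error e at position i, S_ℓ = v_i·e·α_i^ℓ, so α_err = S_1/S_0.
  S_0^{−1} = 4^{−1} = 3 (mod 11), so α_err = 2·3 = 6 ≡ 6 = α_2. Error position i = 2.
  Consistency check: S_2/S_1 = 1·6 = 6 ≡ 6 = α_err ✓ (single-error assumption holds).
Step 4: error magnitude e = S_0/v_2 = S_0·∏_{j≠2}(α_2 − α_j) = 4·9 = 36 ≡ 3 (mod 11).
Step 5: correct position 2: c_2 = r_2 − e = 3 − 3 ≡ 0 (mod 11). Hence c = [8, 0, 7, 1, 3].
  Check: interpolating c through the α_i gives m(x) = 4 + 3·x (degree < 2) with m(α_i) = c_i for every i, so c is indeed a codeword.


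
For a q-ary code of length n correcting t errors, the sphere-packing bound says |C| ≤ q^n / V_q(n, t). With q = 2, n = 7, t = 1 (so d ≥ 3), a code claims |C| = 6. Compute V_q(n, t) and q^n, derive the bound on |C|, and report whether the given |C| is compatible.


V_q(n, t) = 8, q^n = 128, Hamming bound = 16, |C| = 6 ≤ bound (satisfied).

Step 1: Compute V_q(n, t) = Σ_{j=0}^1 C(n, j) (q−1)^j.
  j = 0: C(7,0)·(1)^0 = 1·1 = 1.
  j = 1: C(7,1)·(1)^1 = 7·1 = 7.
  V_q(n, t) = 1 + 7 = 8.
Step 2: q^n = 2^7 = 128.
Step 3: Hamming bound ⌊q^n / V_q(n,t)⌋ = ⌊128/8⌋ = 16.
Step 4: Compare |C| = 6 to 16: satisfied.
The claimed |C| lies below the Hamming bound.


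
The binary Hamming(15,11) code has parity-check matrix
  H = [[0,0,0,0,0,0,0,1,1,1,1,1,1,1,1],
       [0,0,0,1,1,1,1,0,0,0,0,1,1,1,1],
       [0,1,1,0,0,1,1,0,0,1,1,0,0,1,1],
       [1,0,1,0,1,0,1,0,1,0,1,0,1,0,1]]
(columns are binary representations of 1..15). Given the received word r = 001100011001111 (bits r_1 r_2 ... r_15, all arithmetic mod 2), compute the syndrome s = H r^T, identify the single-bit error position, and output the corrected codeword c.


s = (0, 1, 1, 0)^T, error position = 6, corrected codeword c = 001101011001111

Compute s = H r^T mod 2 one row at a time:
  s_1 = 1 + 1 + 0 + 0 + 1 + 1 + 1 + 1 = 6 ≡ 0 (mod 2).
  s_2 = 1 + 0 + 0 + 0 + 1 + 1 + 1 + 1 = 5 ≡ 1 (mod 2).
  s_3 = 0 + 1 + 0 + 0 + 0 + 0 + 1 + 1 = 3 ≡ 1 (mod 2).
  s_4 = 0 + 1 + 0 + 0 + 1 + 0 + 1 + 1 = 4 ≡ 0 (mod 2).
s = (0, 1, 1, 0)^T — this equals column 6 of H (binary 0110), so error is at position 6.
Correct: flip bit 6 of r = 001100011001111 to get c = 001101011001111.


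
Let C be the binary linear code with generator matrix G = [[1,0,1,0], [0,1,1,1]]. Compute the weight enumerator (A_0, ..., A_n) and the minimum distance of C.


Weight distribution: A_0 = 1, A_2 = 1, A_3 = 2. Minimum distance d = 2.

Enumerate all 2^2 = 4 messages m ∈ F_2^2.
For each, compute codeword c = mG in F_2^4, then tally its weight.
  m = 00 → c = 0000, weight = 0.
  m = 10 → c = 1010, weight = 2.
  m = 01 → c = 0111, weight = 3.
  m = 11 → c = 1101, weight = 3.
Tally weights:
  weight 0: 1 codewords.
  weight 2: 1 codewords.
  weight 3: 2 codewords.
Minimum distance d = smallest w > 0 with A_w > 0 = 2.
Sanity: Σ A_w = 4 = 2^2 = 4 ✓.


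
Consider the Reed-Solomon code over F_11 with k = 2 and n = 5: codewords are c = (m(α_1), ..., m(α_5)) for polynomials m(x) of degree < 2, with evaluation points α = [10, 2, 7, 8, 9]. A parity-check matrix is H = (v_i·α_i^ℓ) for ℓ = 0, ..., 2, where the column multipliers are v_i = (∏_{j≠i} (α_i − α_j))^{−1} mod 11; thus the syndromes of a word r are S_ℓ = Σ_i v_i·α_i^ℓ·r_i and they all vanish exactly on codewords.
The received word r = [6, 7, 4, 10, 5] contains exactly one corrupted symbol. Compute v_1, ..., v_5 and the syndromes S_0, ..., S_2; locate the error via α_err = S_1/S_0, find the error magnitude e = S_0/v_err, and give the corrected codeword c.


S = (7, 4, 7), error at position 1, error magnitude e = 6, c = [0, 7, 4, 10, 5].

Step 1: column multipliers v_i = (∏_{j≠i}(α_i − α_j))^{−1} mod 11.
  i = 1 (α = 10): (10−2)(10−7)(10−8)(10−9) = 8·3·2·1 = 48 ≡ 4, so v_1 = 4^{−1} = 3 (mod 11).
  i = 2 (α = 2): (2−10)(2−7)(2−8)(2−9) = (−8)·(−5)·(−6)·(−7) = 1680 ≡ 8, so v_2 = 8^{−1} = 7 (mod 11).
  i = 3 (α = 7): (7−10)(7−2)(7−8)(7−9) = (−3)·5·(−1)·(−2) = −30 ≡ 3, so v_3 = 3^{−1} = 4 (mod 11).
  i = 4 (α = 8): (8−10)(8−2)(8−7)(8−9) = (−2)·6·1·(−1) = 12 ≡ 1, so v_4 = 1^{−1} = 1 (mod 11).
  i = 5 (α = 9): (9−10)(9−2)(9−7)(9−8) = (−1)·7·2·1 = −14 ≡ 8, so v_5 = 8^{−1} = 7 (mod 11).
  v = [3, 7, 4, 1, 7].
Step 2: syndromes of r = [6, 7, 4, 10, 5] (all sums mod 11).
  S_0 = Σ v_i r_i = 3·6 + 7·7 + 4·4 + 1·10 + 7·5 = 128 ≡ 7.
  S_1 = Σ v_i α_i r_i = 3·10·6 + 7·2·7 + 4·7·4 + 1·8·10 + 7·9·5 = 785 ≡ 4.
  α_i^2 mod 11 = [1, 4, 5, 9, 4].
  S_2 = Σ v_i α_i^2 r_i = 3·1·6 + 7·4·7 + 4·5·4 + 1·9·10 + 7·4·5 = 524 ≡ 7.
  S = (7, 4, 7) ≠ 0, so r is not a codeword (an error is present).
Step 3: locate the error. For a single error e at position i, S_ℓ = v_i·e·α_i^ℓ, so α_err = S_1/S_0.
  S_0^{−1} = 7^{−1} = 8 (mod 11), so α_err = 4·8 = 32 ≡ 10 = α_1. Error position i = 1.
  Consistency check: S_2/S_1 = 7·3 = 21 ≡ 10 = α_err ✓ (single-error assumption holds).
Step 4: error magnitude e = S_0/v_1 = S_0·∏_{j≠1}(α_1 − α_j) = 7·4 = 28 ≡ 6 (mod 11).
Step 5: correct position 1: c_1 = r_1 − e = 6 − 6 ≡ 0 (mod 11). Hence c = [0, 7, 4, 10, 5].
  Check: interpolating c through the α_i gives m(x) = 6 + 6·x (degree < 2) with m(α_i) = c_i for every i, so c is indeed a codeword.


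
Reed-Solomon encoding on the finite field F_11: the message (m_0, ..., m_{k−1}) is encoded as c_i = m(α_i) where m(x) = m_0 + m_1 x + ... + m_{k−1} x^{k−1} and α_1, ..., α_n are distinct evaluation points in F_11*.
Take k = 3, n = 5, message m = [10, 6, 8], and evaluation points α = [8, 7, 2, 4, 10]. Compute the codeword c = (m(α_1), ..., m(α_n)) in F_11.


c = [9, 4, 10, 8, 1]

Message polynomial: m(x) = 10 + 6·x + 8·x^2 (mod 11).
For each evaluation point α_i, compute m(α_i) mod 11:
  α_1 = 8: Horner steps 8 → 4 → 9, so m(8) = 9.
  α_2 = 7: Horner steps 8 → 7 → 4, so m(7) = 4.
  α_3 = 2: Horner steps 8 → 0 → 10, so m(2) = 10.
  α_4 = 4: Horner steps 8 → 5 → 8, so m(4) = 8.
  α_5 = 10: Horner steps 8 → 9 → 1, so m(10) = 1.
Codeword c = [9, 4, 10, 8, 1] ∈ F_11^5.


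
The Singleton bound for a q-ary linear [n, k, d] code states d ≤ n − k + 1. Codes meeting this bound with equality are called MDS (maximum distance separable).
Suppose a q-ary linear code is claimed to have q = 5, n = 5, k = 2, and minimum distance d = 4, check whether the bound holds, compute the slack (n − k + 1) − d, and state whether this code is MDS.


Singleton RHS = n − k + 1 = 4, slack = 0, bound satisfied, MDS.

Singleton bound: d ≤ n − k + 1.
Here n = 5, k = 2, so n − k + 1 = 4.
Given d = 4, check d ≤ 4: YES.
Slack = (n − k + 1) − d = 0.
The code is MDS (slack = 0).
Description: the claimed parameters are [5, 2, 4]_5; such a code would be MDS (meets Singleton bound).


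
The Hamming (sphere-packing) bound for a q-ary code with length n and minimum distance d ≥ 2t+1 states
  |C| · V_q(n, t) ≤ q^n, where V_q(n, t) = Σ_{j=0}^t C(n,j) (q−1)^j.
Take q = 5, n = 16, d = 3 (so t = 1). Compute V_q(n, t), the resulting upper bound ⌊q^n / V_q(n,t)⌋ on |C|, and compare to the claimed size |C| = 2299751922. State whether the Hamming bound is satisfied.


V_q(n, t) = 65, q^n = 152587890625, Hamming bound = 2347506009, |C| = 2299751922 ≤ bound (satisfied).

Step 1: Compute V_q(n, t) = Σ_{j=0}^1 C(n, j) (q−1)^j.
  j = 0: C(16,0)·(4)^0 = 1·1 = 1.
  j = 1: C(16,1)·(4)^1 = 16·4 = 64.
  V_q(n, t) = 1 + 64 = 65.
Step 2: q^n = 5^16 = 152587890625.
Step 3: Hamming bound ⌊q^n / V_q(n,t)⌋ = ⌊152587890625/65⌋ = 2347506009.
Step 4: Compare |C| = 2299751922 to 2347506009: satisfied.
The claimed |C| lies below the Hamming bound.


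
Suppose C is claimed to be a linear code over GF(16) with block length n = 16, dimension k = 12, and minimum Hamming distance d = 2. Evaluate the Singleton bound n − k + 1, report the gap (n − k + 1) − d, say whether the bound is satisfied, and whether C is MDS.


Singleton RHS = n − k + 1 = 5, slack = 3, bound satisfied, not MDS.

Singleton bound: d ≤ n − k + 1.
Here n = 16, k = 12, so n − k + 1 = 5.
Given d = 2, check d ≤ 5: YES.
Slack = (n − k + 1) − d = 3.
The code is NOT MDS (slack = 3 > 0).
Description: the claimed parameters are [16, 12, 2]_16; such a code would be non-MDS.
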